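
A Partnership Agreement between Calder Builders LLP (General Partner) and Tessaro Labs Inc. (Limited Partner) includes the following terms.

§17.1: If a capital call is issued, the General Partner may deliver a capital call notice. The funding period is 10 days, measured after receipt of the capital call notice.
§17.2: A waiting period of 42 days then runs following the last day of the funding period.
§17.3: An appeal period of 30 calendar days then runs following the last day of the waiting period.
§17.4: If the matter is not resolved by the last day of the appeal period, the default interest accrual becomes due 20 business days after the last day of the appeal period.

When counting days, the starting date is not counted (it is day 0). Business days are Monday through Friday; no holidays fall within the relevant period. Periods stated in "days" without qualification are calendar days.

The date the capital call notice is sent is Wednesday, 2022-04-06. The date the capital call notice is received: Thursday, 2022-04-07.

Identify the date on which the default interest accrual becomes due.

Adding 10 calendar days to 2022-04-07 gives 2022-04-17, which is the last day of the funding period.
Adding 42 calendar days to 2022-04-17 gives 2022-05-29, which is the last day of the waiting period.
Adding 30 calendar days to 2022-05-29 gives 2022-06-28, which is the last day of the appeal period.
From Tuesday, 2022-06-28, 20 business days (Jun 29, Jun 30, Jul 1, Jul 4, …, Jul 22, Jul 25, Jul 26, skipping weekends) brings us to Tuesday, 2022-07-26, which is the date on which the default interest accrual becomes due.

2022-07-26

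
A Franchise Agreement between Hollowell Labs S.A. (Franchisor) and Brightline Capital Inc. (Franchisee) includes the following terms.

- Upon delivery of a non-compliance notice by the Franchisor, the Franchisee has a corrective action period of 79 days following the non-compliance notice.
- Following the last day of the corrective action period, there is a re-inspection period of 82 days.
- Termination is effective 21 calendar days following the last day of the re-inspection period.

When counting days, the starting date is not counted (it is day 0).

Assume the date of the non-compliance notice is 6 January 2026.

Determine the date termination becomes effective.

The last day of the corrective action period: 6 January 2026 + 79 days = 26 March 2026.
Adding 82 calendar days to 26 March 2026 gives 16 June 2026, which is the last day of the re-inspection period.
The date termination becomes effective: 16 June 2026 + 21 days = 7 July 2026.

7 July 2026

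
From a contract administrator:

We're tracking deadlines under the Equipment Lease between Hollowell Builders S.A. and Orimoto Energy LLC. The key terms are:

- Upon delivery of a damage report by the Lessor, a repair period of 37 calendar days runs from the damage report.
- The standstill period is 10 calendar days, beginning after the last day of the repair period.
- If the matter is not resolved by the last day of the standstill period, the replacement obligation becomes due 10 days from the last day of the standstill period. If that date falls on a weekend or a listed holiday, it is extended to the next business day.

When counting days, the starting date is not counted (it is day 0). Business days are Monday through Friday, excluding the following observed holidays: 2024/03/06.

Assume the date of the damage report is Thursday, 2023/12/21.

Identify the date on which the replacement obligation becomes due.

The last day of the repair period: 2023/12/21 + 37 days = 2024/01/27.
The last day of the standstill period: 2024/01/27 + 10 days = 2024/02/06.
The date on which the replacement obligation becomes due: 10 calendar days after 2024/02/06 is 2024/02/16. 2024/02/16 is a Friday and is not a listed holiday, so no roll-forward applies.

2024/02/16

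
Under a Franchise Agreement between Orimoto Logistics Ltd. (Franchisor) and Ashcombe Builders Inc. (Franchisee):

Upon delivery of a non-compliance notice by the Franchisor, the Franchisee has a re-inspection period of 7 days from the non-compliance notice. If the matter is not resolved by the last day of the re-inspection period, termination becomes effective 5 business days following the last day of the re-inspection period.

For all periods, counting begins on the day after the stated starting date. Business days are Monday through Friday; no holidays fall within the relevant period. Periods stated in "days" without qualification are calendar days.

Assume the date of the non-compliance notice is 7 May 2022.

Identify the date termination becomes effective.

The last day of the re-inspection period: 7 calendar days after 7 May 2022 is 14 May 2022.
The date termination becomes effective: counting 5 business days from Saturday, 14 May 2022 (May 16, May 17, May 18, May 19, May 20, skipping weekends) reaches Friday, 20 May 2022.

20 May 2022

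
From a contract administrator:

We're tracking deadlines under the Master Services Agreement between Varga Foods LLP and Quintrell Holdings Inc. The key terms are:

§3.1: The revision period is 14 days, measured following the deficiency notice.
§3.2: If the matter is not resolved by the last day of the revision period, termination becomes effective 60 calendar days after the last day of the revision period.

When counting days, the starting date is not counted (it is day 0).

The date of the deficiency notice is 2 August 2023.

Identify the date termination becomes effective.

Adding 14 calendar days to 2 August 2023 gives 16 August 2023, which is the last day of the revision period.
Adding 60 calendar days to 16 August 2023 gives 15 October 2023, which is the date termination becomes effective.

15 October 2023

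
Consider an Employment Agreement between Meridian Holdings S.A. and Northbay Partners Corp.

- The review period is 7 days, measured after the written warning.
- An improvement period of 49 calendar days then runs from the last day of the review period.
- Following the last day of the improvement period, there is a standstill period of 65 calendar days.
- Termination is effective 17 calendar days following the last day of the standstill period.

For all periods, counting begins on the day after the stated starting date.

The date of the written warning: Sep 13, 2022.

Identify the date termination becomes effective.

Jan 29, 2023

The last day of the review period: Sep 13, 2022 + 7 days = Sep 20, 2022.
The last day of the improvement period: Sep 20, 2022 + 49 days = Nov 8, 2022.
The last day of the standstill period: Nov 8, 2022 + 65 days = Jan 12, 2023.
Adding 17 calendar days to Jan 12, 2023 gives Jan 29, 2023, which is the date termination becomes effective.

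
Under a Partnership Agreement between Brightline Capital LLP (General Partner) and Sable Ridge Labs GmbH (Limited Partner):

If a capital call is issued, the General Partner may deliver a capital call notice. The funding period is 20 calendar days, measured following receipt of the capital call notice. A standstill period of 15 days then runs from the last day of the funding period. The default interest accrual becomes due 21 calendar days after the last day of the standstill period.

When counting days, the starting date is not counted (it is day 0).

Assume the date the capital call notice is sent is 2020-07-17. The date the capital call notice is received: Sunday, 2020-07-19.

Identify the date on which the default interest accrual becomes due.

The last day of the funding period: 20 calendar days after 2020-07-19 is 2020-08-08.
Adding 15 calendar days to 2020-08-08 gives 2020-08-23, which is the last day of the standstill period.
The date on which the default interest accrual becomes due: 21 calendar days after 2020-08-23 is 2020-09-13.

2020-09-13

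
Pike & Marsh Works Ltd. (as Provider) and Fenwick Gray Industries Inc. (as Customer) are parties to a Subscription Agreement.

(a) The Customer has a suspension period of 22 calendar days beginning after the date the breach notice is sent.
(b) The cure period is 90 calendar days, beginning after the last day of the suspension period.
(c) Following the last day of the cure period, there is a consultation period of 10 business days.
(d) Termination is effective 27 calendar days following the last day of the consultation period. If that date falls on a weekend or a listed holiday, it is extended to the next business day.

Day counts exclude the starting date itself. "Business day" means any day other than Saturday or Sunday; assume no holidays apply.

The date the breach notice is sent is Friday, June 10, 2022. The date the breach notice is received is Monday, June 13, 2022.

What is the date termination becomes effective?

Adding 22 calendar days to June 10, 2022 gives July 2, 2022, which is the last day of the suspension period.
The last day of the cure period: July 2, 2022 + 90 days = September 30, 2022.
From Friday, September 30, 2022, 10 business days (Oct 3, Oct 4, Oct 5, Oct 6, Oct 7, Oct 10, Oct 11, Oct 12, Oct 13, Oct 14, skipping weekends) brings us to Friday, October 14, 2022, which is the last day of the consultation period.
Adding 27 calendar days to October 14, 2022 gives November 10, 2022, which is the date termination becomes effective. November 10, 2022 is a Thursday, so no roll-forward applies.

November 10, 2022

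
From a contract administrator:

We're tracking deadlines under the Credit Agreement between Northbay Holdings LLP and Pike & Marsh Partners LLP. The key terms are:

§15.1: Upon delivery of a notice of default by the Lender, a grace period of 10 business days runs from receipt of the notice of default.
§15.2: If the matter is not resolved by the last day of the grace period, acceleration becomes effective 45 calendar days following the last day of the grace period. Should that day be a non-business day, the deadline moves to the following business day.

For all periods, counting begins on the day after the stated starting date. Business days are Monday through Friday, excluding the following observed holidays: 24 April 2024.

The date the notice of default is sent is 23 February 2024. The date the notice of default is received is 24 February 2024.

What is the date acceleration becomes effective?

The last day of the grace period: 10 business days after Saturday, 24 February 2024, skipping weekends — Feb 26, Feb 27, Feb 28, Feb 29, Mar 1, Mar 4, Mar 5, Mar 6, Mar 7, Mar 8 — lands on Friday, 8 March 2024.
The date acceleration becomes effective: 8 March 2024 + 45 days = 22 April 2024. 22 April 2024 is a Monday and is not a listed holiday, so no roll-forward applies.

22 April 2024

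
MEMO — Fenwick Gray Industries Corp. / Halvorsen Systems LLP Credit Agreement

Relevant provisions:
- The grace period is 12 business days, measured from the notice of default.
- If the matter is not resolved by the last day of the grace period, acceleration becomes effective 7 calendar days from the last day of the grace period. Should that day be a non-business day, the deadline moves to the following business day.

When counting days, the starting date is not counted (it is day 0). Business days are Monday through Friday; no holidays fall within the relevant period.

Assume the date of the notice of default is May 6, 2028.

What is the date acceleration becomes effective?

The last day of the grace period: counting 12 business days from Saturday, May 6, 2028 (May 8, May 9, May 10, May 11, …, May 19, May 22, May 23, skipping weekends) reaches Tuesday, May 23, 2028.
The date acceleration becomes effective: May 23, 2028 + 7 days = May 30, 2028. May 30, 2028 is a Tuesday, so no roll-forward applies.

May 30, 2028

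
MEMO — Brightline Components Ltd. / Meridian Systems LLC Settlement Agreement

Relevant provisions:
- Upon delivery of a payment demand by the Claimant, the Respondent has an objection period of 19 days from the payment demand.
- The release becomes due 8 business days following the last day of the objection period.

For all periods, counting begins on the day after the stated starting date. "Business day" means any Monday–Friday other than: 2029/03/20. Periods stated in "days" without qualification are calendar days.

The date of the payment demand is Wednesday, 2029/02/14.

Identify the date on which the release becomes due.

2029/03/15

The last day of the objection period: 19 calendar days after 2029/02/14 is 2029/03/05.
The date on which the release becomes due: 8 business days after Monday, 2029/03/05, skipping weekends — Mar 6, Mar 7, Mar 8, Mar 9, Mar 12, Mar 13, Mar 14, Mar 15 — lands on Thursday, 2029/03/15.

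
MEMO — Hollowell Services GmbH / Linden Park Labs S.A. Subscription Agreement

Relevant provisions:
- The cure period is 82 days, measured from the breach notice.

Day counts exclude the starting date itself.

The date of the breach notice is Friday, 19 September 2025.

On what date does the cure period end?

Adding 82 calendar days to 19 September 2025 gives 10 December 2025, which is the last day of the cure period.

10 December 2025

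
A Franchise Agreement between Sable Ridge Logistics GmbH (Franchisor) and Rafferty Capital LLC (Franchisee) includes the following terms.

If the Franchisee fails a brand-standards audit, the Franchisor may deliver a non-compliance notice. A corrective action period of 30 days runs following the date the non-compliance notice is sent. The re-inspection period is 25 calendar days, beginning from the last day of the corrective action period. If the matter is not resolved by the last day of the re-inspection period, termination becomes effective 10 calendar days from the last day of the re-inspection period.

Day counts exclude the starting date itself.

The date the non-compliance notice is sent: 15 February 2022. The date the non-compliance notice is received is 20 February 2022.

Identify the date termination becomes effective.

21 April 2022

The last day of the corrective action period: 15 February 2022 + 30 days = 17 March 2022.
Adding 25 calendar days to 17 March 2022 gives 11 April 2022, which is the last day of the re-inspection period.
The date termination becomes effective: 11 April 2022 + 10 days = 21 April 2022.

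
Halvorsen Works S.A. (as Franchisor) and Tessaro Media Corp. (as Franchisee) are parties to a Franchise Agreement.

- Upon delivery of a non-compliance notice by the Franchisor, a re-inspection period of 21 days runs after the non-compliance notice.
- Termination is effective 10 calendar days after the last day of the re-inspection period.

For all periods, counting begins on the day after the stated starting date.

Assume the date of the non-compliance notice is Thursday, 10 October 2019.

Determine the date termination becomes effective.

Adding 21 calendar days to 10 October 2019 gives 31 October 2019, which is the last day of the re-inspection period.
The date termination becomes effective: 31 October 2019 + 10 days = 10 November 2019.

10 November 2019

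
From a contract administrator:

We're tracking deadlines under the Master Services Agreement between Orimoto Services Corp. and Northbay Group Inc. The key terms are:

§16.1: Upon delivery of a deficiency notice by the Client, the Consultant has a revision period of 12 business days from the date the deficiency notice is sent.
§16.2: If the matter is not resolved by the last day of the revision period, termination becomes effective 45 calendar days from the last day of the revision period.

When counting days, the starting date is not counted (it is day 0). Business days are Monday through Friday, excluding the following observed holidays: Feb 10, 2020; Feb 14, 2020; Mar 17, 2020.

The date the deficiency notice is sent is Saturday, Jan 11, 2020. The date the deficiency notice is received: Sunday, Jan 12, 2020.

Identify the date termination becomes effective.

From Saturday, Jan 11, 2020, 12 business days (Jan 13, Jan 14, Jan 15, Jan 16, …, Jan 24, Jan 27, Jan 28, skipping weekends) brings us to Tuesday, Jan 28, 2020, which is the last day of the revision period.
The date termination becomes effective: Jan 28, 2020 + 45 days = Mar 13, 2020.

Mar 13, 2020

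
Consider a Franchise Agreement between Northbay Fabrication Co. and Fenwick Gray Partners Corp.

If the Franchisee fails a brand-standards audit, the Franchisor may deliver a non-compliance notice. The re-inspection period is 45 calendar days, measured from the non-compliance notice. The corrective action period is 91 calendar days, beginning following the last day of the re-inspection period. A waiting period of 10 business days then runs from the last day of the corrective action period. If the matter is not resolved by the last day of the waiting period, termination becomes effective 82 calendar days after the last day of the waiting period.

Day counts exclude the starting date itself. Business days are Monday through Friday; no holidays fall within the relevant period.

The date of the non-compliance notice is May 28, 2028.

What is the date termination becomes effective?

The last day of the re-inspection period: May 28, 2028 + 45 days = July 12, 2028.
The last day of the corrective action period: 91 calendar days after July 12, 2028 is October 11, 2028.
The last day of the waiting period: counting 10 business days from Wednesday, October 11, 2028 (Oct 12, Oct 13, Oct 16, Oct 17, Oct 18, Oct 19, Oct 20, Oct 23, Oct 24, Oct 25, skipping weekends) reaches Wednesday, October 25, 2028.
The date termination becomes effective: October 25, 2028 + 82 days = January 15, 2029.

January 15, 2029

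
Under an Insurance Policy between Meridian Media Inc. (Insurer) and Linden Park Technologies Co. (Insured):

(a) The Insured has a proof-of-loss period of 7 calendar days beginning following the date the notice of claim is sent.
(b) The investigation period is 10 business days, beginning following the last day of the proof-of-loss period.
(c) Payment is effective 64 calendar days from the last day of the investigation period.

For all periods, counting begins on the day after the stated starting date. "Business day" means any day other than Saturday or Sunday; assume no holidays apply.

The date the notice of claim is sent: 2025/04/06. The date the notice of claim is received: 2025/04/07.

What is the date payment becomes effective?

2025/06/28

Adding 7 calendar days to 2025/04/06 gives 2025/04/13, which is the last day of the proof-of-loss period.
The last day of the investigation period: 10 business days after Sunday, 2025/04/13, skipping weekends — Apr 14, Apr 15, Apr 16, Apr 17, Apr 18, Apr 21, Apr 22, Apr 23, Apr 24, Apr 25 — lands on Friday, 2025/04/25.
Adding 64 calendar days to 2025/04/25 gives 2025/06/28, which is the date payment becomes effective.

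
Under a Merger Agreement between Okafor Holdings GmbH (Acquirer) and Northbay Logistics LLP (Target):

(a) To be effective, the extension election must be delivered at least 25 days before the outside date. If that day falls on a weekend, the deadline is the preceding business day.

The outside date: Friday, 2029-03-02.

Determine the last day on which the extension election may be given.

2029-03-02 minus 25 days is 2029-02-05. That is a Monday, so no adjustment is needed.

2029-02-05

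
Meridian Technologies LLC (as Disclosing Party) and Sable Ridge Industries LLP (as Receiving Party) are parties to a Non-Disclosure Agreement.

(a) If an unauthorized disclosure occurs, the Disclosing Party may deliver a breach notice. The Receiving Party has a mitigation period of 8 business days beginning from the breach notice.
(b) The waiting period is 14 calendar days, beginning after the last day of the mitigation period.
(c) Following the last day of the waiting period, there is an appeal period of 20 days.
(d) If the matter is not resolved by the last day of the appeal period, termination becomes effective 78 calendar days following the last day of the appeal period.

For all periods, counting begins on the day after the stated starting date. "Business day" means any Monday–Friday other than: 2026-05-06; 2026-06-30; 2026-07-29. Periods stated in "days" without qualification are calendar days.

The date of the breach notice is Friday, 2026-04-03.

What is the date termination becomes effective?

2026-08-05

The last day of the mitigation period: 8 business days after Friday, 2026-04-03, skipping weekends — Apr 6, Apr 7, Apr 8, Apr 9, Apr 10, Apr 13, Apr 14, Apr 15 — lands on Wednesday, 2026-04-15.
The last day of the waiting period: 2026-04-15 + 14 days = 2026-04-29.
Adding 20 calendar days to 2026-04-29 gives 2026-05-19, which is the last day of the appeal period.
The date termination becomes effective: 2026-05-19 + 78 days = 2026-08-05.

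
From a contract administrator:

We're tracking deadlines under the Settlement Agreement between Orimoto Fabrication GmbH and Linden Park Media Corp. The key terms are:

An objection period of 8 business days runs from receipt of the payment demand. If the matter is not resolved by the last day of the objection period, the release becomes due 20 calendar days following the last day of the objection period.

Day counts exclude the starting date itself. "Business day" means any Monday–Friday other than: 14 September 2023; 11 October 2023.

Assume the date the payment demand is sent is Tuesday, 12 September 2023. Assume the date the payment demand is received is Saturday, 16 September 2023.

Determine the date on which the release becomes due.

From Saturday, 16 September 2023, 8 business days (Sep 18, Sep 19, Sep 20, Sep 21, Sep 22, Sep 25, Sep 26, Sep 27, skipping weekends) brings us to Wednesday, 27 September 2023, which is the last day of the objection period.
The date on which the release becomes due: 27 September 2023 + 20 days = 17 October 2023.

17 October 2023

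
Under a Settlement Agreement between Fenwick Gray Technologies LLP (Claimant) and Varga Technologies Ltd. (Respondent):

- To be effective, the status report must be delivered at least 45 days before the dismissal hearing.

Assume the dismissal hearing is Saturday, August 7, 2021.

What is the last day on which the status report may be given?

June 23, 2021

August 7, 2021 minus 45 days is June 23, 2021.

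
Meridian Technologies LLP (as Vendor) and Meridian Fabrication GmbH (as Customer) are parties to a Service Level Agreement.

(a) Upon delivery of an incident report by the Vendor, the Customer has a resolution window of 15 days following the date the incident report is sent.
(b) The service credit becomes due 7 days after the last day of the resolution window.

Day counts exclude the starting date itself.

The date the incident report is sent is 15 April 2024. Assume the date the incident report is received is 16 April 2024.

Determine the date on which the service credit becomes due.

7 May 2024

Adding 15 calendar days to 15 April 2024 gives 30 April 2024, which is the last day of the resolution window.
The date on which the service credit becomes due: 30 April 2024 + 7 days = 7 May 2024.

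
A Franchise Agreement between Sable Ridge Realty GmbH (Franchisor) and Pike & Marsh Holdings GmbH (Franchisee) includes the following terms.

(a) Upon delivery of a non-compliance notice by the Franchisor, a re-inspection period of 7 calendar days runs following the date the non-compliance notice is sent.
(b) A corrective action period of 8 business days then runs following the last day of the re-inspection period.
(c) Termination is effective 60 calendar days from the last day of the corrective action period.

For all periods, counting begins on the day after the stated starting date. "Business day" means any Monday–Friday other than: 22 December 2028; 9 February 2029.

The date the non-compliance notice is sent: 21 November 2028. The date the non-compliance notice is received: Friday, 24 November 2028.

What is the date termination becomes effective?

6 February 2029

The last day of the re-inspection period: 7 calendar days after 21 November 2028 is 28 November 2028.
From Tuesday, 28 November 2028, 8 business days (Nov 29, Nov 30, Dec 1, Dec 4, Dec 5, Dec 6, Dec 7, Dec 8, skipping weekends) brings us to Friday, 8 December 2028, which is the last day of the corrective action period.
Adding 60 calendar days to 8 December 2028 gives 6 February 2029, which is the date termination becomes effective.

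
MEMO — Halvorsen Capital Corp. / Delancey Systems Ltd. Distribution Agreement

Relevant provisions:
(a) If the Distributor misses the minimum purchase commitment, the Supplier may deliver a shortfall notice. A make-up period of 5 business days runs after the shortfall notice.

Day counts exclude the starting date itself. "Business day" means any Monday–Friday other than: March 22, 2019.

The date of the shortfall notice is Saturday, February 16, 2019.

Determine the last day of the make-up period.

From Saturday, February 16, 2019, 5 business days (Feb 18, Feb 19, Feb 20, Feb 21, Feb 22, skipping weekends) brings us to Friday, February 22, 2019, which is the last day of the make-up period.

February 22, 2019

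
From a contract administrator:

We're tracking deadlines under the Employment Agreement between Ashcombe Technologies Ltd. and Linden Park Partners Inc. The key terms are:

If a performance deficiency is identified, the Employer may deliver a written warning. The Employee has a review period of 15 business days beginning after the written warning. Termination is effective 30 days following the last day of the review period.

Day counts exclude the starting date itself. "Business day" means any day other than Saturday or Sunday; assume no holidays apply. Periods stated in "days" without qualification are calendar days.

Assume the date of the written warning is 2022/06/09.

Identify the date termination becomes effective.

From Thursday, 2022/06/09, 15 business days (Jun 10, Jun 13, Jun 14, Jun 15, …, Jun 28, Jun 29, Jun 30, skipping weekends) brings us to Thursday, 2022/06/30, which is the last day of the review period.
The date termination becomes effective: 30 calendar days after 2022/06/30 is 2022/07/30.

2022/07/30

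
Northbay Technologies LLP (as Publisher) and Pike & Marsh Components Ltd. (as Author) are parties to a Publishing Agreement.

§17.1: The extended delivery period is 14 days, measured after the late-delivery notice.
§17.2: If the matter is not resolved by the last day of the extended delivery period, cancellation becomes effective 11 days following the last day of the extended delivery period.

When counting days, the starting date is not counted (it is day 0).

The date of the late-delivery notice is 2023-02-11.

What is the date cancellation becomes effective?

2023-03-08

The last day of the extended delivery period: 14 calendar days after 2023-02-11 is 2023-02-25.
The date cancellation becomes effective: 11 calendar days after 2023-02-25 is 2023-03-08.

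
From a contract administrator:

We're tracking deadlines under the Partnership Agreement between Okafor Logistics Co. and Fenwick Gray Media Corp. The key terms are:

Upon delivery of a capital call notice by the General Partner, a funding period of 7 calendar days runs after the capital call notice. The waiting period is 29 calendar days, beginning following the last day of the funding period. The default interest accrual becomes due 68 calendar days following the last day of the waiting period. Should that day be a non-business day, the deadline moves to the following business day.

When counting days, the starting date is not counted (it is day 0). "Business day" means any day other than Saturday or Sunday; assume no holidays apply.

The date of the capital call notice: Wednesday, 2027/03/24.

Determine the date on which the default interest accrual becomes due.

The last day of the funding period: 7 calendar days after 2027/03/24 is 2027/03/31.
The last day of the waiting period: 2027/03/31 + 29 days = 2027/04/29.
The date on which the default interest accrual becomes due: 68 calendar days after 2027/04/29 is 2027/07/06. 2027/07/06 is a Tuesday, so no roll-forward applies.

2027/07/06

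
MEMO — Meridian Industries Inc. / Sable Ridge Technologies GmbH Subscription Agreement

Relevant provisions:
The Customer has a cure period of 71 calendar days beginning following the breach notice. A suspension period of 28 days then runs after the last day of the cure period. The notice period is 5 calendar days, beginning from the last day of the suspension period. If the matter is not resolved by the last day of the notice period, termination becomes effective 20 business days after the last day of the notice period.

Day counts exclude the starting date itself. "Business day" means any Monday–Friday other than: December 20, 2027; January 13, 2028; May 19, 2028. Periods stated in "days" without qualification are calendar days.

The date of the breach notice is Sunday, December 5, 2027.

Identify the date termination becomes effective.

The last day of the cure period: 71 calendar days after December 5, 2027 is February 14, 2028.
The last day of the suspension period: February 14, 2028 + 28 days = March 13, 2028.
Adding 5 calendar days to March 13, 2028 gives March 18, 2028, which is the last day of the notice period.
The date termination becomes effective: 20 business days after Saturday, March 18, 2028, skipping weekends — Mar 20, Mar 21, Mar 22, Mar 23, …, Apr 12, Apr 13, Apr 14 — lands on Friday, April 14, 2028.

April 14, 2028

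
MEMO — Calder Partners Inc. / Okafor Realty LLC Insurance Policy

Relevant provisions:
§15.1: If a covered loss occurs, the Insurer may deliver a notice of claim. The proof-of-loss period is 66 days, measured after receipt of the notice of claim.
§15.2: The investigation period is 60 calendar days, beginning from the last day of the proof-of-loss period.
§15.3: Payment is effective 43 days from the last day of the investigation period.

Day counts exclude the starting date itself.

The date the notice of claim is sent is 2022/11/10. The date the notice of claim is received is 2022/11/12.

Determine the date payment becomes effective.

The last day of the proof-of-loss period: 66 calendar days after 2022/11/12 is 2023/01/17.
The last day of the investigation period: 60 calendar days after 2023/01/17 is 2023/03/18.
The date payment becomes effective: 43 calendar days after 2023/03/18 is 2023/04/30.

2023/04/30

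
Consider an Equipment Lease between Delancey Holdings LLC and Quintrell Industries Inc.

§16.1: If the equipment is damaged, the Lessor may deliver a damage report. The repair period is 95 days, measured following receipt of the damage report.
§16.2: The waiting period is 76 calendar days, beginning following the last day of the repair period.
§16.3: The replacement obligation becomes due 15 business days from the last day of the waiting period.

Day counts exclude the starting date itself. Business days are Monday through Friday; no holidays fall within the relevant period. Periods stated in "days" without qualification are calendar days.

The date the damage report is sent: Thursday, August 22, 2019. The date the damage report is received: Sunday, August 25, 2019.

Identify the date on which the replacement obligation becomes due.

The last day of the repair period: August 25, 2019 + 95 days = November 28, 2019.
Adding 76 calendar days to November 28, 2019 gives February 12, 2020, which is the last day of the waiting period.
The date on which the replacement obligation becomes due: counting 15 business days from Wednesday, February 12, 2020 (Feb 13, Feb 14, Feb 17, Feb 18, …, Mar 2, Mar 3, Mar 4, skipping weekends) reaches Wednesday, March 4, 2020.

March 4, 2020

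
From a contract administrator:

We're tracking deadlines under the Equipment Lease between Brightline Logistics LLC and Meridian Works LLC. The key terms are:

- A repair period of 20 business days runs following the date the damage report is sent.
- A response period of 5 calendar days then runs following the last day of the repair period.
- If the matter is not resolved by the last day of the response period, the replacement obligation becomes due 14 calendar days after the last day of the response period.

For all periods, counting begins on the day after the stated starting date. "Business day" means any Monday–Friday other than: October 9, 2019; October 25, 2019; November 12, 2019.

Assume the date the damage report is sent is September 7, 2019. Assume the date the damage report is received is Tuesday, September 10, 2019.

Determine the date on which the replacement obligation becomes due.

The last day of the repair period: counting 20 business days from Saturday, September 7, 2019 (Sep 9, Sep 10, Sep 11, Sep 12, …, Oct 2, Oct 3, Oct 4, skipping weekends) reaches Friday, October 4, 2019.
The last day of the response period: 5 calendar days after October 4, 2019 is October 9, 2019.
The date on which the replacement obligation becomes due: 14 calendar days after October 9, 2019 is October 23, 2019.

October 23, 2019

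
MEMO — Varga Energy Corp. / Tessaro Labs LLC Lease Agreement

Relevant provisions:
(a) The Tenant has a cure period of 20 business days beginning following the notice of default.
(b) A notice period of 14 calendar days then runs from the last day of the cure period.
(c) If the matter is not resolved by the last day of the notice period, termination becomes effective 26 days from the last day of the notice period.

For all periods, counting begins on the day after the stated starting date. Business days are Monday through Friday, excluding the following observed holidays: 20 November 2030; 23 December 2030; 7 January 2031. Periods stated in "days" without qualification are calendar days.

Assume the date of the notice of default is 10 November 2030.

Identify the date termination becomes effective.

18 January 2031

The last day of the cure period: counting 20 business days from Sunday, 10 November 2030 (Nov 11, Nov 12, Nov 13, Nov 14, …, Dec 5, Dec 6, Dec 9, skipping weekends and the listed holiday on Nov 20) reaches Monday, 9 December 2030.
Adding 14 calendar days to 9 December 2030 gives 23 December 2030, which is the last day of the notice period.
Adding 26 calendar days to 23 December 2030 gives 18 January 2031, which is the date termination becomes effective.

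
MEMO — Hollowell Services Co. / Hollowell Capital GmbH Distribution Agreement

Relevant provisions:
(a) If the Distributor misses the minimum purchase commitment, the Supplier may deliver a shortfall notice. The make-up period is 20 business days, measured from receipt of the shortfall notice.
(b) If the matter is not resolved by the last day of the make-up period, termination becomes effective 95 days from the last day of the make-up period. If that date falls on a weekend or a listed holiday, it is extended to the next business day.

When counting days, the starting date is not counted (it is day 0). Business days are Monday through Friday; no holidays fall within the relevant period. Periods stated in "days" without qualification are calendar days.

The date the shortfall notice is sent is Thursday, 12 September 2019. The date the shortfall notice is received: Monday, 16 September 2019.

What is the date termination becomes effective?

17 January 2020

The last day of the make-up period: 20 business days after Monday, 16 September 2019, skipping weekends — Sep 17, Sep 18, Sep 19, Sep 20, …, Oct 10, Oct 11, Oct 14 — lands on Monday, 14 October 2019.
The date termination becomes effective: 14 October 2019 + 95 days = 17 January 2020. 17 January 2020 is a Friday, so no roll-forward applies.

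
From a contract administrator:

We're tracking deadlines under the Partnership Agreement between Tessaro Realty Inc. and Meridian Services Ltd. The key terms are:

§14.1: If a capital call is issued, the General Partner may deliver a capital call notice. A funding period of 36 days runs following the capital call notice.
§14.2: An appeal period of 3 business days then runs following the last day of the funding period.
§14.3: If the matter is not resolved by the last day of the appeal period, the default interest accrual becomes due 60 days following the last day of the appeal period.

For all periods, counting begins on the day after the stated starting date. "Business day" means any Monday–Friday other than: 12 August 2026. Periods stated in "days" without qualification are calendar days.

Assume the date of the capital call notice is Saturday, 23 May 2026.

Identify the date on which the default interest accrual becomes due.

The last day of the funding period: 36 calendar days after 23 May 2026 is 28 June 2026.
The last day of the appeal period: 3 business days after Sunday, 28 June 2026, skipping weekends — Jun 29, Jun 30, Jul 1 — lands on Wednesday, 1 July 2026.
Adding 60 calendar days to 1 July 2026 gives 30 August 2026, which is the date on which the default interest accrual becomes due.

30 August 2026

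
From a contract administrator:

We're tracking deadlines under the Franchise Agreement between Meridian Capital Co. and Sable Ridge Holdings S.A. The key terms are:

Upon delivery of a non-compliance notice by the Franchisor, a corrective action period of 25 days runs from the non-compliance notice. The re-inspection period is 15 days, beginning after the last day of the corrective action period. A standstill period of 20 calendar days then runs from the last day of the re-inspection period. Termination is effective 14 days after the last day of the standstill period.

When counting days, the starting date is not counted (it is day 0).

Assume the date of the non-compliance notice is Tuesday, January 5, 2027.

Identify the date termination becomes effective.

The last day of the corrective action period: January 5, 2027 + 25 days = January 30, 2027.
Adding 15 calendar days to January 30, 2027 gives February 14, 2027, which is the last day of the re-inspection period.
The last day of the standstill period: February 14, 2027 + 20 days = March 6, 2027.
Adding 14 calendar days to March 6, 2027 gives March 20, 2027, which is the date termination becomes effective.

March 20, 2027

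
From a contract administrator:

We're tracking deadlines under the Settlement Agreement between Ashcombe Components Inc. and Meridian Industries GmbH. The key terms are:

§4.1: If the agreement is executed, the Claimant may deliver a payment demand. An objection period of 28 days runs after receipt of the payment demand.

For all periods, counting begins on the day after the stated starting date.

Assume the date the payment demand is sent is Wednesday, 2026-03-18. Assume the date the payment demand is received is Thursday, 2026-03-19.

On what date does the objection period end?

The last day of the objection period: 2026-03-19 + 28 days = 2026-04-16.

2026-04-16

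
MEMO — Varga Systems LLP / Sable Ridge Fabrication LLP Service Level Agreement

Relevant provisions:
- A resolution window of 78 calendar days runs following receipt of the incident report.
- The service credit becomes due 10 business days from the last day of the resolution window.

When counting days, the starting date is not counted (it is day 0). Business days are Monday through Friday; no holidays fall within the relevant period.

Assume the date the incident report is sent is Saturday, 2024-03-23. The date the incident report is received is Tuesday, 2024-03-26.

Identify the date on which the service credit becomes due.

2024-06-26

The last day of the resolution window: 78 calendar days after 2024-03-26 is 2024-06-12.
From Wednesday, 2024-06-12, 10 business days (Jun 13, Jun 14, Jun 17, Jun 18, Jun 19, Jun 20, Jun 21, Jun 24, Jun 25, Jun 26, skipping weekends) brings us to Wednesday, 2024-06-26, which is the date on which the service credit becomes due.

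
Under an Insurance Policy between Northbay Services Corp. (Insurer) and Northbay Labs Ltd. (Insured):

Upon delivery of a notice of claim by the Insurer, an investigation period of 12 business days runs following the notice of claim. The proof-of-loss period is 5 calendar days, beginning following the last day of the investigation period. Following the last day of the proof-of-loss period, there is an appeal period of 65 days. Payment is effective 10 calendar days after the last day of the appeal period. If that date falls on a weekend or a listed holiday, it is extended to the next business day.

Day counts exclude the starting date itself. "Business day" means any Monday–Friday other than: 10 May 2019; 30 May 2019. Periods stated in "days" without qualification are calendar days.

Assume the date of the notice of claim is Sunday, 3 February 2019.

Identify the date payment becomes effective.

The last day of the investigation period: 12 business days after Sunday, 3 February 2019, skipping weekends — Feb 4, Feb 5, Feb 6, Feb 7, …, Feb 15, Feb 18, Feb 19 — lands on Tuesday, 19 February 2019.
Adding 5 calendar days to 19 February 2019 gives 24 February 2019, which is the last day of the proof-of-loss period.
The last day of the appeal period: 65 calendar days after 24 February 2019 is 30 April 2019.
The date payment becomes effective: 30 April 2019 + 10 days = 10 May 2019. That falls on Friday, a listed holiday, so it rolls to the next business day, Monday, 13 May 2019.

13 May 2019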